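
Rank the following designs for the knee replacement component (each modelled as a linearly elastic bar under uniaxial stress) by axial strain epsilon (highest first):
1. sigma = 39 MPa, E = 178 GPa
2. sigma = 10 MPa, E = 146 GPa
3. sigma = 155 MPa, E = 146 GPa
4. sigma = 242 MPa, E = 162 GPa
Model: a linearly elastic bar under uniaxial stress, so epsilon = sigma / E (SI units).
  Case 1: epsilon = (3.9 × 10⁷) / (1.78 × 10¹¹) = 0.0002191
  Case 2: epsilon = (1 × 10⁷) / (1.46 × 10¹¹) = 6.849 × 10⁻⁵
  Case 3: epsilon = (1.55 × 10⁸) / (1.46 × 10¹¹) = 0.001062
  Case 4: epsilon = (2.42 × 10⁸) / (1.62 × 10¹¹) = 0.001494
Ordering: 0.001494 (case 4) > 0.001062 (case 3) > 0.0002191 (case 1) > 6.849 × 10⁻⁵ (case 2)
Final answer: 4, 3, 1, 2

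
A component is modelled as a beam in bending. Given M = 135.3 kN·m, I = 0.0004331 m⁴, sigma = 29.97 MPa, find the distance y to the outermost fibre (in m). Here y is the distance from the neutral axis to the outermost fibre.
Model: a beam in bending, so sigma = (M·y) / I.
Solve for y: y = (sigma·I) / M.
Convert to SI units:
  M = 135.3 kN·m = 135300 N·m
  sigma = 29.97 MPa = 2.997 × 10⁷ Pa
Substitute:
  y = ((2.997 × 10⁷) × 0.0004331) / 135300
  y = 0.09594 m
Final answer: y = 0.09594 m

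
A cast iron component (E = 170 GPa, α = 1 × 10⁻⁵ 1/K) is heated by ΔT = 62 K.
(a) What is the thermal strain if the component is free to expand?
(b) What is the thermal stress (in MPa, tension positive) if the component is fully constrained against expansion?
(a) Free thermal strain ε_th = α·ΔT = (1 × 10⁻⁵) × 62 = 0.00062
(b) Fully constrained, the expansion is suppressed, so σ = -E·α·ΔT. Convert E = 170 GPa = 1.7 × 10¹¹ Pa.
  σ = -(1.7 × 10¹¹) × (1 × 10⁻⁵) × 62 = -1.054 × 10⁸ Pa = -105.4 MPa (compressive)
Final answer: (a) ε_th = 0.00062, (b) σ = -105.4 MPa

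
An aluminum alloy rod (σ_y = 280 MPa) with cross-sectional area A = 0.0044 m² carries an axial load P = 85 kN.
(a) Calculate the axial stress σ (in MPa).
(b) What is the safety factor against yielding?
(a) Axial stress σ = P/A. Convert P = 85 kN = 85000 N.
  σ = 85000 / 0.0044 = 1.932 × 10⁷ Pa = 19.32 MPa
(b) Safety factor SF = σ_y/σ = 280 / 19.32 = 14.49
Final answer: (a) σ = 19.32 MPa, (b) SF = 14.49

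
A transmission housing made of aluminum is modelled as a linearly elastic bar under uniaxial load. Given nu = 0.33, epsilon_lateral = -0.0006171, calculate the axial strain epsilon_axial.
Model: a linearly elastic bar under uniaxial load, so epsilon_lateral = -nu·epsilon_axial.
Solve for epsilon_axial: epsilon_axial = -epsilon_lateral / nu.
Substitute:
  epsilon_axial = -(-0.0006171) / 0.33
  epsilon_axial = 0.00187
Final answer: epsilon_axial = 0.00187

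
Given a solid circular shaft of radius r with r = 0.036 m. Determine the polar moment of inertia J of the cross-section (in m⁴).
Model: a solid circular shaft of radius r, so J = (π·r^4) / 2.
Substitute:
  J = (π × 0.036^4) / 2
  J = 2.638 × 10⁻⁶ m⁴
Final answer: J = 2.638 × 10⁻⁶ m⁴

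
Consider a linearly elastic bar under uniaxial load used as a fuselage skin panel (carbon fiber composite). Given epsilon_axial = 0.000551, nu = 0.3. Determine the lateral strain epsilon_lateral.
Model: a linearly elastic bar under uniaxial load, so epsilon_lateral = -nu·epsilon_axial.
Substitute:
  epsilon_lateral = -(0.3 × 0.000551)
  epsilon_lateral = -0.0001653
Final answer: epsilon_lateral = -0.0001653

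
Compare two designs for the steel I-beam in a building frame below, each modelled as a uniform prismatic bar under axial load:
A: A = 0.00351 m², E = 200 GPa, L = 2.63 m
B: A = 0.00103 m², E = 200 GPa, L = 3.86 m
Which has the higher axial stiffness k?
Model: a uniform prismatic bar under axial load, so k = (A·E) / L (SI units).
  A: k = (0.00351 × (2 × 10¹¹)) / 2.63 = 2.669 × 10⁸ N/m = 266.9 MN/m
  B: k = (0.00103 × (2 × 10¹¹)) / 3.86 = 5.337 × 10⁷ N/m = 53.37 MN/m
266.9 MN/m > 53.37 MN/m, so A is larger.
Final answer: A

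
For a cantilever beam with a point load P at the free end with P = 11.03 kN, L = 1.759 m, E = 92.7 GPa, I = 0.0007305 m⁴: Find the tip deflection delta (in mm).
Model: a cantilever beam with a point load P at the free end, so delta = (P·L^3) / (3·E·I).
Convert to SI units:
  P = 11.03 kN = 11030 N
  E = 92.7 GPa = 9.27 × 10¹⁰ Pa
Substitute:
  delta = (11030 × 1.759^3) / (3 × (9.27 × 10¹⁰) × 0.0007305)
  delta = 0.0002955 m
Convert: delta = 0.0002955 m = 0.2955 mm
Final answer: delta = 0.2955 mm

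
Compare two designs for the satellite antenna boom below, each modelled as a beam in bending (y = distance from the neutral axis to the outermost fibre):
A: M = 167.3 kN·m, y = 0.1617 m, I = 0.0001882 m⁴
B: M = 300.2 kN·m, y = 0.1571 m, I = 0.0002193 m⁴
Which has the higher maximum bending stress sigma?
Model: a beam in bending (y = distance from the neutral axis to the outermost fibre), so sigma = (M·y) / I (SI units).
  A: sigma = (167300 × 0.1617) / 0.0001882 = 1.437 × 10⁸ Pa = 143.7 MPa
  B: sigma = (300200 × 0.1571) / 0.0002193 = 2.151 × 10⁸ Pa = 215.1 MPa
215.1 MPa > 143.7 MPa, so B is larger.
Final answer: B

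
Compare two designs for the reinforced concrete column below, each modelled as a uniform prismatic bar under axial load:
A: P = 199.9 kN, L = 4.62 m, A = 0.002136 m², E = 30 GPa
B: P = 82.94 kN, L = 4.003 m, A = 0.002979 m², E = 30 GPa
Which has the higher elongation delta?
Model: a uniform prismatic bar under axial load, so delta = (P·L) / (A·E) (SI units).
  A: delta = (199900 × 4.62) / (0.002136 × (3 × 10¹⁰)) = 0.01441 m = 14.41 mm
  B: delta = (82940 × 4.003) / (0.002979 × (3 × 10¹⁰)) = 0.003715 m = 3.715 mm
14.41 mm > 3.715 mm, so A is larger.
Final answer: A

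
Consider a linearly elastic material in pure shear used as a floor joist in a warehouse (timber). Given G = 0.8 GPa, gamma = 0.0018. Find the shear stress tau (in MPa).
Model: a linearly elastic material in pure shear, so tau = G·gamma.
Convert to SI units:
  G = 0.8 GPa = 8 × 10⁸ Pa
Substitute:
  tau = (8 × 10⁸) × 0.0018
  tau = 1.44 × 10⁶ Pa
Convert: tau = 1.44 × 10⁶ Pa = 1.44 MPa
Final answer: tau = 1.44 MPa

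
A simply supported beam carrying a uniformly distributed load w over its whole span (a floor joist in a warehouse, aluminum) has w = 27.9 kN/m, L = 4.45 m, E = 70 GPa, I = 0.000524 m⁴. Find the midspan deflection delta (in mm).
Model: a simply supported beam carrying a uniformly distributed load w over its whole span, so delta = (5·w·L^4) / (384·E·I).
Convert to SI units:
  w = 27.9 kN/m = 27900 N/m
  E = 70 GPa = 7 × 10¹⁰ Pa
Substitute:
  delta = (5 × 27900 × 4.45^4) / (384 × (7 × 10¹⁰) × 0.000524)
  delta = 0.003884 m
Convert: delta = 0.003884 m = 3.884 mm
Final answer: delta = 3.884 mm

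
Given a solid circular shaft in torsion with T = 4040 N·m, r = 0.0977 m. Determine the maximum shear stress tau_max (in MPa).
Model: a solid circular shaft in torsion, so tau_max = (2·T) / (π·r^3).
Substitute:
  tau_max = (2 × 4040) / (π × 0.0977^3)
  tau_max = 2.758 × 10⁶ Pa
Convert: tau_max = 2.758 × 10⁶ Pa = 2.758 MPa
Final answer: tau_max = 2.758 MPa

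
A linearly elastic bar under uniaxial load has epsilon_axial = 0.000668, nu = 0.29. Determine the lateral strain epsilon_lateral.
Model: a linearly elastic bar under uniaxial load, so epsilon_lateral = -nu·epsilon_axial.
Substitute:
  epsilon_lateral = -(0.29 × 0.000668)
  epsilon_lateral = -0.0001937
Final answer: epsilon_lateral = -0.0001937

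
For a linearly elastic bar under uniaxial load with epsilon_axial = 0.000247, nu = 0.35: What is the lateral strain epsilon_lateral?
Model: a linearly elastic bar under uniaxial load, so epsilon_lateral = -nu·epsilon_axial.
Substitute:
  epsilon_lateral = -(0.35 × 0.000247)
  epsilon_lateral = -8.645 × 10⁻⁵
Final answer: epsilon_lateral = -8.645 × 10⁻⁵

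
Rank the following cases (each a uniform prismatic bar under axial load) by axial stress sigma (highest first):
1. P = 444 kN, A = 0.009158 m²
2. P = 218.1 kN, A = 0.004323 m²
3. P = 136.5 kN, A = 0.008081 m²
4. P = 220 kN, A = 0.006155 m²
Model: a uniform prismatic bar under axial load, so sigma = P / A (SI units).
  Case 1: sigma = 444000 / 0.009158 = 4.848 × 10⁷ Pa = 48.48 MPa
  Case 2: sigma = 218100 / 0.004323 = 5.045 × 10⁷ Pa = 50.45 MPa
  Case 3: sigma = 136500 / 0.008081 = 1.689 × 10⁷ Pa = 16.89 MPa
  Case 4: sigma = 220000 / 0.006155 = 3.574 × 10⁷ Pa = 35.74 MPa
Ordering: 50.45 MPa (case 2) > 48.48 MPa (case 1) > 35.74 MPa (case 4) > 16.89 MPa (case 3)
Final answer: 2, 1, 4, 3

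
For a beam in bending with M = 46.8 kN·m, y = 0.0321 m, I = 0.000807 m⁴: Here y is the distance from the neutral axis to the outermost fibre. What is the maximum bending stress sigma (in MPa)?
Model: a beam in bending, so sigma = (M·y) / I.
Convert to SI units:
  M = 46.8 kN·m = 46800 N·m
Substitute:
  sigma = (46800 × 0.0321) / 0.000807
  sigma = 1.862 × 10⁶ Pa
Convert: sigma = 1.862 × 10⁶ Pa = 1.862 MPa
Final answer: sigma = 1.862 MPa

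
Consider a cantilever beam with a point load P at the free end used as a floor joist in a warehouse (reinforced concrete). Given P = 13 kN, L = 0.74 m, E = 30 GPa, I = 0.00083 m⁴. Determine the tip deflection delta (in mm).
Model: a cantilever beam with a point load P at the free end, so delta = (P·L^3) / (3·E·I).
Convert to SI units:
  P = 13 kN = 13000 N
  E = 30 GPa = 3 × 10¹⁰ Pa
Substitute:
  delta = (13000 × 0.74^3) / (3 × (3 × 10¹⁰) × 0.00083)
  delta = 7.052 × 10⁻⁵ m
Convert: delta = 7.052 × 10⁻⁵ m = 0.07052 mm
Final answer: delta = 0.07052 mm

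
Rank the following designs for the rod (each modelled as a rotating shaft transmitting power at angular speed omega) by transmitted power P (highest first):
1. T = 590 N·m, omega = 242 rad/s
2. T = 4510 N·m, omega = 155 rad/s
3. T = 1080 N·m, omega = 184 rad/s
Model: a rotating shaft transmitting power at angular speed omega, so P = T·omega (SI units).
  Case 1: P = 590 × 242 = 142800 W = 142.8 kW
  Case 2: P = 4510 × 155 = 699000 W = 699 kW
  Case 3: P = 1080 × 184 = 198700 W = 198.7 kW
Ordering: 699 kW (case 2) > 198.7 kW (case 3) > 142.8 kW (case 1)
Final answer: 2, 3, 1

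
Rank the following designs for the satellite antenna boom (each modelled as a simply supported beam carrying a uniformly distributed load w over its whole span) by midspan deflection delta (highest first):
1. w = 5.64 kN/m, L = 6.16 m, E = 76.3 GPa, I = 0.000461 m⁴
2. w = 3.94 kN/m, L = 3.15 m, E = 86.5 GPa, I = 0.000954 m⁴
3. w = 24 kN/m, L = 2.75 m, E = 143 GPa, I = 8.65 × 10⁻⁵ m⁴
Model: a simply supported beam carrying a uniformly distributed load w over its whole span, so delta = (5·w·L^4) / (384·E·I) (SI units).
  Case 1: delta = (5 × 5640 × 6.16^4) / (384 × (7.63 × 10¹⁰) × 0.000461) = 0.003006 m = 3.006 mm
  Case 2: delta = (5 × 3940 × 3.15^4) / (384 × (8.65 × 10¹⁰) × 0.000954) = 6.121 × 10⁻⁵ m = 0.06121 mm
  Case 3: delta = (5 × 24000 × 2.75^4) / (384 × (1.43 × 10¹¹) × (8.65 × 10⁻⁵)) = 0.001445 m = 1.445 mm
Ordering: 3.006 mm (case 1) > 1.445 mm (case 3) > 0.06121 mm (case 2)
Final answer: 1, 3, 2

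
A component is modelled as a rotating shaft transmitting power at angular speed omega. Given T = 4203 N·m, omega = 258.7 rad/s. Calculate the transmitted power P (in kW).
Model: a rotating shaft transmitting power at angular speed omega, so P = T·omega.
Substitute:
  P = 4203 × 258.7
  P = 1.087 × 10⁶ W
Convert: P = 1.087 × 10⁶ W = 1087 kW
Final answer: P = 1087 kW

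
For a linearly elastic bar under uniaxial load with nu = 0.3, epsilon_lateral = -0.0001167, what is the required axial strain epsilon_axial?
Model: a linearly elastic bar under uniaxial load, so epsilon_lateral = -nu·epsilon_axial.
Solve for epsilon_axial: epsilon_axial = -epsilon_lateral / nu.
Substitute:
  epsilon_axial = -(-0.0001167) / 0.3
  epsilon_axial = 0.000389
Final answer: epsilon_axial = 0.000389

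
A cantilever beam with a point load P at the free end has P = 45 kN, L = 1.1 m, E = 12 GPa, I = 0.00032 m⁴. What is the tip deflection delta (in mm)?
Model: a cantilever beam with a point load P at the free end, so delta = (P·L^3) / (3·E·I).
Convert to SI units:
  P = 45 kN = 45000 N
  E = 12 GPa = 1.2 × 10¹⁰ Pa
Substitute:
  delta = (45000 × 1.1^3) / (3 × (1.2 × 10¹⁰) × 0.00032)
  delta = 0.005199 m
Convert: delta = 0.005199 m = 5.199 mm
Final answer: delta = 5.199 mm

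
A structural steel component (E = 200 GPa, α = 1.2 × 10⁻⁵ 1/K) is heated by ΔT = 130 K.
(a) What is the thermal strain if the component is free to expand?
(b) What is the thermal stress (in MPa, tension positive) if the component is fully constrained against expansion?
(a) Free thermal strain ε_th = α·ΔT = (1.2 × 10⁻⁵) × 130 = 0.00156
(b) Fully constrained, the expansion is suppressed, so σ = -E·α·ΔT. Convert E = 200 GPa = 2 × 10¹¹ Pa.
  σ = -(2 × 10¹¹) × (1.2 × 10⁻⁵) × 130 = -3.12 × 10⁸ Pa = -312 MPa (compressive)
Final answer: (a) ε_th = 0.00156, (b) σ = -312 MPa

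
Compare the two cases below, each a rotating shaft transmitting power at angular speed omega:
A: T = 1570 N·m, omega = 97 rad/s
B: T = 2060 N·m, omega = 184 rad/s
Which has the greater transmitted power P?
Model: a rotating shaft transmitting power at angular speed omega, so P = T·omega (SI units).
  A: P = 1570 × 97 = 152300 W = 152.3 kW
  B: P = 2060 × 184 = 379000 W = 379 kW
379 kW > 152.3 kW, so B is larger.
Final answer: B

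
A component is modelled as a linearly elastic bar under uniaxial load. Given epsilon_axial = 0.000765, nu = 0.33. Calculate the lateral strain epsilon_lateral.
Model: a linearly elastic bar under uniaxial load, so epsilon_lateral = -nu·epsilon_axial.
Substitute:
  epsilon_lateral = -(0.33 × 0.000765)
  epsilon_lateral = -0.0002524
Final answer: epsilon_lateral = -0.0002524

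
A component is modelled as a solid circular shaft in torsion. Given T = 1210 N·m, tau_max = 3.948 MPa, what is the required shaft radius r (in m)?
Model: a solid circular shaft in torsion, so tau_max = (2·T) / (π·r^3).
Solve for r: r = ((2·T) / (π·tau_max))^(1/3).
Convert to SI units:
  tau_max = 3.948 MPa = 3.948 × 10⁶ Pa
Substitute:
  r = ((2 × 1210) / (π × (3.948 × 10⁶)))^(1/3)
  r = 0.058 m
Final answer: r = 0.058 m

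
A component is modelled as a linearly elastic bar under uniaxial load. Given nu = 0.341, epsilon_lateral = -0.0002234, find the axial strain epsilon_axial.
Model: a linearly elastic bar under uniaxial load, so epsilon_lateral = -nu·epsilon_axial.
Solve for epsilon_axial: epsilon_axial = -epsilon_lateral / nu.
Substitute:
  epsilon_axial = -(-0.0002234) / 0.341
  epsilon_axial = 0.0006551
Final answer: epsilon_axial = 0.0006551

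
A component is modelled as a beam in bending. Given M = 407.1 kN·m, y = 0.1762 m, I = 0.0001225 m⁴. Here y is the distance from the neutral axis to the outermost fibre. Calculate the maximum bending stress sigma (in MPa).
Model: a beam in bending, so sigma = (M·y) / I.
Convert to SI units:
  M = 407.1 kN·m = 407100 N·m
Substitute:
  sigma = (407100 × 0.1762) / 0.0001225
  sigma = 5.856 × 10⁸ Pa
Convert: sigma = 5.856 × 10⁸ Pa = 585.6 MPa
Final answer: sigma = 585.6 MPa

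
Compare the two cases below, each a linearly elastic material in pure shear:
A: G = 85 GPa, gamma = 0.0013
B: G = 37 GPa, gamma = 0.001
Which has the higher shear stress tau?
Model: a linearly elastic material in pure shear, so tau = G·gamma (SI units).
  A: tau = (8.5 × 10¹⁰) × 0.0013 = 1.105 × 10⁸ Pa = 110.5 MPa
  B: tau = (3.7 × 10¹⁰) × 0.001 = 3.7 × 10⁷ Pa = 37 MPa
110.5 MPa > 37 MPa, so A is larger.
Final answer: A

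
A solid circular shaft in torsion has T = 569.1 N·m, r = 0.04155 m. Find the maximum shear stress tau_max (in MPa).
Model: a solid circular shaft in torsion, so tau_max = (2·T) / (π·r^3).
Substitute:
  tau_max = (2 × 569.1) / (π × 0.04155^3)
  tau_max = 5.051 × 10⁶ Pa
Convert: tau_max = 5.051 × 10⁶ Pa = 5.051 MPa
Final answer: tau_max = 5.051 MPa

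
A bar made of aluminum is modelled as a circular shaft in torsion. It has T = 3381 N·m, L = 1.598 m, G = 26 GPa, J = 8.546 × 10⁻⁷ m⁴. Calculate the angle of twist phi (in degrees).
Model: a circular shaft in torsion, so phi = (T·L) / (G·J).
Convert to SI units:
  G = 26 GPa = 2.6 × 10¹⁰ Pa
Substitute:
  phi = (3381 × 1.598) / ((2.6 × 10¹⁰) × (8.546 × 10⁻⁷))
  phi = 0.2432 rad
Convert to degrees: phi = 0.2432 × 180/π = 13.93°
Final answer: phi = 13.93°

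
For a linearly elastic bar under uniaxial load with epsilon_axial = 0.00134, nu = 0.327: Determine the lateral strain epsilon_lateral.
Model: a linearly elastic bar under uniaxial load, so epsilon_lateral = -nu·epsilon_axial.
Substitute:
  epsilon_lateral = -(0.327 × 0.00134)
  epsilon_lateral = -0.0004382
Final answer: epsilon_lateral = -0.0004382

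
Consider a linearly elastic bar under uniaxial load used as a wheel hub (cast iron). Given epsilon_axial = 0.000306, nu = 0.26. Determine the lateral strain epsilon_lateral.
Model: a linearly elastic bar under uniaxial load, so epsilon_lateral = -nu·epsilon_axial.
Substitute:
  epsilon_lateral = -(0.26 × 0.000306)
  epsilon_lateral = -7.956 × 10⁻⁵
Final answer: epsilon_lateral = -7.956 × 10⁻⁵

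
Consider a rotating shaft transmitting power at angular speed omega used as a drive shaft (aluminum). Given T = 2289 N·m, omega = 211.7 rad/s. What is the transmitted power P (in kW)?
Model: a rotating shaft transmitting power at angular speed omega, so P = T·omega.
Substitute:
  P = 2289 × 211.7
  P = 484600 W
Convert: P = 484600 W = 484.6 kW
Final answer: P = 484.6 kW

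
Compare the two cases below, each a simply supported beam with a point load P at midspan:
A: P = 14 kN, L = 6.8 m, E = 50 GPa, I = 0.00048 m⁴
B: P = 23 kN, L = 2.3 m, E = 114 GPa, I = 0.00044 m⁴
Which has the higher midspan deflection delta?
Model: a simply supported beam with a point load P at midspan, so delta = (P·L^3) / (48·E·I) (SI units).
  A: delta = (14000 × 6.8^3) / (48 × (5 × 10¹⁰) × 0.00048) = 0.003821 m = 3.821 mm
  B: delta = (23000 × 2.3^3) / (48 × (1.14 × 10¹¹) × 0.00044) = 0.0001162 m = 0.1162 mm
3.821 mm > 0.1162 mm, so A is larger.
Final answer: A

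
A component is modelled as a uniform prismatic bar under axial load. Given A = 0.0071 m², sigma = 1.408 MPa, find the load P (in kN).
Model: a uniform prismatic bar under axial load, so sigma = P / A.
Solve for P: P = sigma·A.
Convert to SI units:
  sigma = 1.408 MPa = 1.408 × 10⁶ Pa
Substitute:
  P = (1.408 × 10⁶) × 0.0071
  P = 9997 N
Convert: P = 9997 N = 9.997 kN
Final answer: P = 9.997 kN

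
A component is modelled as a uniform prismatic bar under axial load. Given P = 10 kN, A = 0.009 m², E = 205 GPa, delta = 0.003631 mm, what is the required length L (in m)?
Model: a uniform prismatic bar under axial load, so delta = (P·L) / (A·E).
Solve for L: L = (delta·A·E) / P.
Convert to SI units:
  P = 10 kN = 10000 N
  E = 205 GPa = 2.05 × 10¹¹ Pa
  delta = 0.003631 mm = 3.631 × 10⁻⁶ m
Substitute:
  L = ((3.631 × 10⁻⁶) × 0.009 × (2.05 × 10¹¹)) / 10000
  L = 0.6699 m
Final answer: L = 0.6699 m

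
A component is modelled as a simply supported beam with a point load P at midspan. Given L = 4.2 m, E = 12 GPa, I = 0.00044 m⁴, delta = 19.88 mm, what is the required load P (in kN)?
Model: a simply supported beam with a point load P at midspan, so delta = (P·L^3) / (48·E·I).
Solve for P: P = (48·delta·E·I) / L^3.
Convert to SI units:
  E = 12 GPa = 1.2 × 10¹⁰ Pa
  delta = 19.88 mm = 0.01988 m
Substitute:
  P = (48 × 0.01988 × (1.2 × 10¹⁰) × 0.00044) / 4.2^3
  P = 68010 N
Convert: P = 68010 N = 68.01 kN
Final answer: P = 68.01 kN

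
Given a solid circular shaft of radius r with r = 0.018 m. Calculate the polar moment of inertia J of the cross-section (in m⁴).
Model: a solid circular shaft of radius r, so J = (π·r^4) / 2.
Substitute:
  J = (π × 0.018^4) / 2
  J = 1.649 × 10⁻⁷ m⁴
Final answer: J = 1.649 × 10⁻⁷ m⁴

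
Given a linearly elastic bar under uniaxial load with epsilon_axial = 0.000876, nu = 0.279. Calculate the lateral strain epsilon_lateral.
Model: a linearly elastic bar under uniaxial load, so epsilon_lateral = -nu·epsilon_axial.
Substitute:
  epsilon_lateral = -(0.279 × 0.000876)
  epsilon_lateral = -0.0002444
Final answer: epsilon_lateral = -0.0002444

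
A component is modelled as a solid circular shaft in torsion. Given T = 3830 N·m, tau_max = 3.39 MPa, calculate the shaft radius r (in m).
Model: a solid circular shaft in torsion, so tau_max = (2·T) / (π·r^3).
Solve for r: r = ((2·T) / (π·tau_max))^(1/3).
Convert to SI units:
  tau_max = 3.39 MPa = 3.39 × 10⁶ Pa
Substitute:
  r = ((2 × 3830) / (π × (3.39 × 10⁶)))^(1/3)
  r = 0.0896 m
Final answer: r = 0.0896 m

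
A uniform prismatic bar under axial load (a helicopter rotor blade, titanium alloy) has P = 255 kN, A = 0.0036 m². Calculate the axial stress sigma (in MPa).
Model: a uniform prismatic bar under axial load, so sigma = P / A.
Convert to SI units:
  P = 255 kN = 255000 N
Substitute:
  sigma = 255000 / 0.0036
  sigma = 7.083 × 10⁷ Pa
Convert: sigma = 7.083 × 10⁷ Pa = 70.83 MPa
Final answer: sigma = 70.83 MPa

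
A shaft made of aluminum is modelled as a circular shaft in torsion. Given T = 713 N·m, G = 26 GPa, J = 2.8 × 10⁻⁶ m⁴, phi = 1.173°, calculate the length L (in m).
Model: a circular shaft in torsion, so phi = (T·L) / (G·J).
Solve for L: L = (phi·G·J) / T.
Convert to SI units:
  G = 26 GPa = 2.6 × 10¹⁰ Pa
  phi = 1.173° = 0.02047 rad
Substitute:
  L = (0.02047 × (2.6 × 10¹⁰) × (2.8 × 10⁻⁶)) / 713
  L = 2.09 m
Final answer: L = 2.09 m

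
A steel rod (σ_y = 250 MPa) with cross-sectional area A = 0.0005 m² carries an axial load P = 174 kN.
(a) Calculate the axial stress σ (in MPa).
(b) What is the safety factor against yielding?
(a) Axial stress σ = P/A. Convert P = 174 kN = 174000 N.
  σ = 174000 / 0.0005 = 3.48 × 10⁸ Pa = 348 MPa
(b) Safety factor SF = σ_y/σ = 250 / 348 = 0.7184
Final answer: (a) σ = 348 MPa, (b) SF = 0.7184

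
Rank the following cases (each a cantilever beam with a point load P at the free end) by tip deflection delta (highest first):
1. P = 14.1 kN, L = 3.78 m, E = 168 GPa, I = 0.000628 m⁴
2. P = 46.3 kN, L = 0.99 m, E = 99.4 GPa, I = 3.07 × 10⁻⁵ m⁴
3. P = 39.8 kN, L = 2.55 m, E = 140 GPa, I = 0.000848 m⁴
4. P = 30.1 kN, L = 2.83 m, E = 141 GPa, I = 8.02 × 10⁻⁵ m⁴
Model: a cantilever beam with a point load P at the free end, so delta = (P·L^3) / (3·E·I) (SI units).
  Case 1: delta = (14100 × 3.78^3) / (3 × (1.68 × 10¹¹) × 0.000628) = 0.002406 m = 2.406 mm
  Case 2: delta = (46300 × 0.99^3) / (3 × (9.94 × 10¹⁰) × (3.07 × 10⁻⁵)) = 0.004907 m = 4.907 mm
  Case 3: delta = (39800 × 2.55^3) / (3 × (1.4 × 10¹¹) × 0.000848) = 0.001853 m = 1.853 mm
  Case 4: delta = (30100 × 2.83^3) / (3 × (1.41 × 10¹¹) × (8.02 × 10⁻⁵)) = 0.02011 m = 20.11 mm
Ordering: 20.11 mm (case 4) > 4.907 mm (case 2) > 2.406 mm (case 1) > 1.853 mm (case 3)
Final answer: 4, 2, 1, 3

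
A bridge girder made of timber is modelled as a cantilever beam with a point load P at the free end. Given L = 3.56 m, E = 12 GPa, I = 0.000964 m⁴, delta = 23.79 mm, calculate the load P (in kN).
Model: a cantilever beam with a point load P at the free end, so delta = (P·L^3) / (3·E·I).
Solve for P: P = (3·delta·E·I) / L^3.
Convert to SI units:
  E = 12 GPa = 1.2 × 10¹⁰ Pa
  delta = 23.79 mm = 0.02379 m
Substitute:
  P = (3 × 0.02379 × (1.2 × 10¹⁰) × 0.000964) / 3.56^3
  P = 18300 N
Convert: P = 18300 N = 18.3 kN
Final answer: P = 18.3 kN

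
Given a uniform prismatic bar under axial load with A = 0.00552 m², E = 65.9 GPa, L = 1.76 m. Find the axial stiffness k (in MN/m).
Model: a uniform prismatic bar under axial load, so k = (A·E) / L.
Convert to SI units:
  E = 65.9 GPa = 6.59 × 10¹⁰ Pa
Substitute:
  k = (0.00552 × (6.59 × 10¹⁰)) / 1.76
  k = 2.067 × 10⁸ N/m
Convert: k = 2.067 × 10⁸ N/m = 206.7 MN/m
Final answer: k = 206.7 MN/m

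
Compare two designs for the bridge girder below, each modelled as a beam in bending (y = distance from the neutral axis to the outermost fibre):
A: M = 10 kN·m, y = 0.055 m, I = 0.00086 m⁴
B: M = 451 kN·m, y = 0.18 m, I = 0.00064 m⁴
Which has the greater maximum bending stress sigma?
Model: a beam in bending (y = distance from the neutral axis to the outermost fibre), so sigma = (M·y) / I (SI units).
  A: sigma = (10000 × 0.055) / 0.00086 = 639500 Pa = 0.6395 MPa
  B: sigma = (451000 × 0.18) / 0.00064 = 1.268 × 10⁸ Pa = 126.8 MPa
126.8 MPa > 0.6395 MPa, so B is larger.
Final answer: B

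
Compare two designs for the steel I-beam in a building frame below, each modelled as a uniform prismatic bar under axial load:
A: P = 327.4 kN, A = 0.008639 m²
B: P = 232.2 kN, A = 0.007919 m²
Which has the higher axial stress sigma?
Model: a uniform prismatic bar under axial load, so sigma = P / A (SI units).
  A: sigma = 327400 / 0.008639 = 3.79 × 10⁷ Pa = 37.9 MPa
  B: sigma = 232200 / 0.007919 = 2.932 × 10⁷ Pa = 29.32 MPa
37.9 MPa > 29.32 MPa, so A is larger.
Final answer: A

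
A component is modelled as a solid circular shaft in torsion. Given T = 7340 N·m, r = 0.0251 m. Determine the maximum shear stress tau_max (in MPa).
Model: a solid circular shaft in torsion, so tau_max = (2·T) / (π·r^3).
Substitute:
  tau_max = (2 × 7340) / (π × 0.0251^3)
  tau_max = 2.955 × 10⁸ Pa
Convert: tau_max = 2.955 × 10⁸ Pa = 295.5 MPa
Final answer: tau_max = 295.5 MPa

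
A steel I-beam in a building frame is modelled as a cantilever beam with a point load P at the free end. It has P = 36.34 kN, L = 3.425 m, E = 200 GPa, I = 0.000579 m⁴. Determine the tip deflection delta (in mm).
Model: a cantilever beam with a point load P at the free end, so delta = (P·L^3) / (3·E·I).
Convert to SI units:
  P = 36.34 kN = 36340 N
  E = 200 GPa = 2 × 10¹¹ Pa
Substitute:
  delta = (36340 × 3.425^3) / (3 × (2 × 10¹¹) × 0.000579)
  delta = 0.004203 m
Convert: delta = 0.004203 m = 4.203 mm
Final answer: delta = 4.203 mm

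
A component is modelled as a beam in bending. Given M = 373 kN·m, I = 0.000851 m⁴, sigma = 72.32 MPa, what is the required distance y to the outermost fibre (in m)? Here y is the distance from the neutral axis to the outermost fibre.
Model: a beam in bending, so sigma = (M·y) / I.
Solve for y: y = (sigma·I) / M.
Convert to SI units:
  M = 373 kN·m = 373000 N·m
  sigma = 72.32 MPa = 7.232 × 10⁷ Pa
Substitute:
  y = ((7.232 × 10⁷) × 0.000851) / 373000
  y = 0.165 m
Final answer: y = 0.165 m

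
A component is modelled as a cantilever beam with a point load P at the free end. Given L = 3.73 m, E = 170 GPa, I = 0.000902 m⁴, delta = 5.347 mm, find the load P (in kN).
Model: a cantilever beam with a point load P at the free end, so delta = (P·L^3) / (3·E·I).
Solve for P: P = (3·delta·E·I) / L^3.
Convert to SI units:
  E = 170 GPa = 1.7 × 10¹¹ Pa
  delta = 5.347 mm = 0.005347 m
Substitute:
  P = (3 × 0.005347 × (1.7 × 10¹¹) × 0.000902) / 3.73^3
  P = 47400 N
Convert: P = 47400 N = 47.4 kN
Final answer: P = 47.4 kN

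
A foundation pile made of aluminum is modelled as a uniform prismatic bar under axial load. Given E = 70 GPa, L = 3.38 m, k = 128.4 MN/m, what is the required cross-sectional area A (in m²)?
Model: a uniform prismatic bar under axial load, so k = (A·E) / L.
Solve for A: A = (k·L) / E.
Convert to SI units:
  E = 70 GPa = 7 × 10¹⁰ Pa
  k = 128.4 MN/m = 1.284 × 10⁸ N/m
Substitute:
  A = ((1.284 × 10⁸) × 3.38) / (7 × 10¹⁰)
  A = 0.0062 m²
Final answer: A = 0.0062 m²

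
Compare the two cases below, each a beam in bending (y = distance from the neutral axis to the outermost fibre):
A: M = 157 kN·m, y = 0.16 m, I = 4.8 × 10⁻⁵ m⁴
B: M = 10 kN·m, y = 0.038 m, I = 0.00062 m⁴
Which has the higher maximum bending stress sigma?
Model: a beam in bending (y = distance from the neutral axis to the outermost fibre), so sigma = (M·y) / I (SI units).
  A: sigma = (157000 × 0.16) / (4.8 × 10⁻⁵) = 5.233 × 10⁸ Pa = 523.3 MPa
  B: sigma = (10000 × 0.038) / 0.00062 = 612900 Pa = 0.6129 MPa
523.3 MPa > 0.6129 MPa, so A is larger.
Final answer: A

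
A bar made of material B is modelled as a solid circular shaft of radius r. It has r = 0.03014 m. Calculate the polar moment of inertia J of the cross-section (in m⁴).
Model: a solid circular shaft of radius r, so J = (π·r^4) / 2.
Substitute:
  J = (π × 0.03014^4) / 2
  J = 1.296 × 10⁻⁶ m⁴
Final answer: J = 1.296 × 10⁻⁶ m⁴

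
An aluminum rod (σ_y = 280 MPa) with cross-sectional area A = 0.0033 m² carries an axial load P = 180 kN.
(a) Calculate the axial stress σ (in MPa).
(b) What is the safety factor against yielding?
(a) Axial stress σ = P/A. Convert P = 180 kN = 180000 N.
  σ = 180000 / 0.0033 = 5.455 × 10⁷ Pa = 54.55 MPa
(b) Safety factor SF = σ_y/σ = 280 / 54.55 = 5.133
Final answer: (a) σ = 54.55 MPa, (b) SF = 5.133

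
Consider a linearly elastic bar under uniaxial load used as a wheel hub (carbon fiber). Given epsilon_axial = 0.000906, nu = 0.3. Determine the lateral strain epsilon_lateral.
Model: a linearly elastic bar under uniaxial load, so epsilon_lateral = -nu·epsilon_axial.
Substitute:
  epsilon_lateral = -(0.3 × 0.000906)
  epsilon_lateral = -0.0002718
Final answer: epsilon_lateral = -0.0002718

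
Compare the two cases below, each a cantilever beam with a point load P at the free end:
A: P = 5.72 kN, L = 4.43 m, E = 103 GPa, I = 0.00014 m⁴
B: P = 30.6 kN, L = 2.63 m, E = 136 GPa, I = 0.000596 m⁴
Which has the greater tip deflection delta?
Model: a cantilever beam with a point load P at the free end, so delta = (P·L^3) / (3·E·I) (SI units).
  A: delta = (5720 × 4.43^3) / (3 × (1.03 × 10¹¹) × 0.00014) = 0.0115 m = 11.5 mm
  B: delta = (30600 × 2.63^3) / (3 × (1.36 × 10¹¹) × 0.000596) = 0.002289 m = 2.289 mm
11.5 mm > 2.289 mm, so A is larger.
Final answer: A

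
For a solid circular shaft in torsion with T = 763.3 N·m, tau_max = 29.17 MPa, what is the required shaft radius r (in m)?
Model: a solid circular shaft in torsion, so tau_max = (2·T) / (π·r^3).
Solve for r: r = ((2·T) / (π·tau_max))^(1/3).
Convert to SI units:
  tau_max = 29.17 MPa = 2.917 × 10⁷ Pa
Substitute:
  r = ((2 × 763.3) / (π × (2.917 × 10⁷)))^(1/3)
  r = 0.02554 m
Final answer: r = 0.02554 m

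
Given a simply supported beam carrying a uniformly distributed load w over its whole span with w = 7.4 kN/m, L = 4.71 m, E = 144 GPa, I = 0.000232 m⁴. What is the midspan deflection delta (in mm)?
Model: a simply supported beam carrying a uniformly distributed load w over its whole span, so delta = (5·w·L^4) / (384·E·I).
Convert to SI units:
  w = 7.4 kN/m = 7400 N/m
  E = 144 GPa = 1.44 × 10¹¹ Pa
Substitute:
  delta = (5 × 7400 × 4.71^4) / (384 × (1.44 × 10¹¹) × 0.000232)
  delta = 0.001419 m
Convert: delta = 0.001419 m = 1.419 mm
Final answer: delta = 1.419 mm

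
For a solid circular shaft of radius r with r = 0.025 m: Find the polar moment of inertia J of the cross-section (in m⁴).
Model: a solid circular shaft of radius r, so J = (π·r^4) / 2.
Substitute:
  J = (π × 0.025^4) / 2
  J = 6.136 × 10⁻⁷ m⁴
Final answer: J = 6.136 × 10⁻⁷ m⁴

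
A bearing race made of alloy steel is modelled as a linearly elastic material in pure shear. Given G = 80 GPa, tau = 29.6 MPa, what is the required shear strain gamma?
Model: a linearly elastic material in pure shear, so tau = G·gamma.
Solve for gamma: gamma = tau / G.
Convert to SI units:
  G = 80 GPa = 8 × 10¹⁰ Pa
  tau = 29.6 MPa = 2.96 × 10⁷ Pa
Substitute:
  gamma = (2.96 × 10⁷) / (8 × 10¹⁰)
  gamma = 0.00037
Final answer: gamma = 0.00037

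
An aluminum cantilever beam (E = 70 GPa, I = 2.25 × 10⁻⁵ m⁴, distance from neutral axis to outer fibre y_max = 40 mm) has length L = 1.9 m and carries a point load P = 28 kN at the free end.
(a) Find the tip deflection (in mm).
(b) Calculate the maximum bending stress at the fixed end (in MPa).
(a) Tip deflection of a cantilever with an end point load: δ = P·L^3 / (3·E·I). Convert P = 28 kN = 28000 N, E = 70 GPa = 7 × 10¹⁰ Pa.
  δ = (28000 × 1.9^3) / (3 × (7 × 10¹⁰) × (2.25 × 10⁻⁵)) = 0.04065 m = 40.65 mm
(b) Maximum bending moment at the fixed end: M = P·L = 28000 × 1.9 = 53200 N·m. Convert y_max = 40 mm = 0.04 m.
  σ = M·y_max / I = (53200 × 0.04) / (2.25 × 10⁻⁵) = 9.458 × 10⁷ Pa = 94.58 MPa
Final answer: (a) δ = 40.65 mm, (b) σ = 94.58 MPa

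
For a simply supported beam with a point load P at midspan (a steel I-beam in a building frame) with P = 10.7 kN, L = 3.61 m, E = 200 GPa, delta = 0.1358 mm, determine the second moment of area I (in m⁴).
Model: a simply supported beam with a point load P at midspan, so delta = (P·L^3) / (48·E·I).
Solve for I: I = (P·L^3) / (48·delta·E).
Convert to SI units:
  P = 10.7 kN = 10700 N
  E = 200 GPa = 2 × 10¹¹ Pa
  delta = 0.1358 mm = 0.0001358 m
Substitute:
  I = (10700 × 3.61^3) / (48 × 0.0001358 × (2 × 10¹¹))
  I = 0.0003861 m⁴
Final answer: I = 0.0003861 m⁴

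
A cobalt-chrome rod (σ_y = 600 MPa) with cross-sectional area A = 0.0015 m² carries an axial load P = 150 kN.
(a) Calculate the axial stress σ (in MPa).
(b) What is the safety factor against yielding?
(a) Axial stress σ = P/A. Convert P = 150 kN = 150000 N.
  σ = 150000 / 0.0015 = 1 × 10⁸ Pa = 100 MPa
(b) Safety factor SF = σ_y/σ = 600 / 100 = 6
Final answer: (a) σ = 100 MPa, (b) SF = 6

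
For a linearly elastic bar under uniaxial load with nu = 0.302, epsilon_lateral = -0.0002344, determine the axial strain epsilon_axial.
Model: a linearly elastic bar under uniaxial load, so epsilon_lateral = -nu·epsilon_axial.
Solve for epsilon_axial: epsilon_axial = -epsilon_lateral / nu.
Substitute:
  epsilon_axial = -(-0.0002344) / 0.302
  epsilon_axial = 0.0007762
Final answer: epsilon_axial = 0.0007762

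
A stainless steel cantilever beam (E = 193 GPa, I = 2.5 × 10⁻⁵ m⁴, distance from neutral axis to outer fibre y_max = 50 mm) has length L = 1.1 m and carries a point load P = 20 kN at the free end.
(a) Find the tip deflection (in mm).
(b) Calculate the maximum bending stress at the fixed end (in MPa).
(a) Tip deflection of a cantilever with an end point load: δ = P·L^3 / (3·E·I). Convert P = 20 kN = 20000 N, E = 193 GPa = 1.93 × 10¹¹ Pa.
  δ = (20000 × 1.1^3) / (3 × (1.93 × 10¹¹) × (2.5 × 10⁻⁵)) = 0.001839 m = 1.839 mm
(b) Maximum bending moment at the fixed end: M = P·L = 20000 × 1.1 = 22000 N·m. Convert y_max = 50 mm = 0.05 m.
  σ = M·y_max / I = (22000 × 0.05) / (2.5 × 10⁻⁵) = 4.4 × 10⁷ Pa = 44 MPa
Final answer: (a) δ = 1.839 mm, (b) σ = 44 MPa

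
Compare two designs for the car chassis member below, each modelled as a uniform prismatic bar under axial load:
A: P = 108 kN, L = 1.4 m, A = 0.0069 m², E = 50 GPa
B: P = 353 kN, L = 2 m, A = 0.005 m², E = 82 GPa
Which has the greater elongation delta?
Model: a uniform prismatic bar under axial load, so delta = (P·L) / (A·E) (SI units).
  A: delta = (108000 × 1.4) / (0.0069 × (5 × 10¹⁰)) = 0.0004383 m = 0.4383 mm
  B: delta = (353000 × 2) / (0.005 × (8.2 × 10¹⁰)) = 0.001722 m = 1.722 mm
1.722 mm > 0.4383 mm, so B is larger.
Final answer: B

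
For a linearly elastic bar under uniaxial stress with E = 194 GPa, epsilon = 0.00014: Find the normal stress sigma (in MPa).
Model: a linearly elastic bar under uniaxial stress, so sigma = E·epsilon.
Convert to SI units:
  E = 194 GPa = 1.94 × 10¹¹ Pa
Substitute:
  sigma = (1.94 × 10¹¹) × 0.00014
  sigma = 2.716 × 10⁷ Pa
Convert: sigma = 2.716 × 10⁷ Pa = 27.16 MPa
Final answer: sigma = 27.16 MPa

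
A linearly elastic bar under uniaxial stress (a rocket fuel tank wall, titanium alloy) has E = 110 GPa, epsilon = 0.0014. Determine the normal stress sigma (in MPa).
Model: a linearly elastic bar under uniaxial stress, so sigma = E·epsilon.
Convert to SI units:
  E = 110 GPa = 1.1 × 10¹¹ Pa
Substitute:
  sigma = (1.1 × 10¹¹) × 0.0014
  sigma = 1.54 × 10⁸ Pa
Convert: sigma = 1.54 × 10⁸ Pa = 154 MPa
Final answer: sigma = 154 MPa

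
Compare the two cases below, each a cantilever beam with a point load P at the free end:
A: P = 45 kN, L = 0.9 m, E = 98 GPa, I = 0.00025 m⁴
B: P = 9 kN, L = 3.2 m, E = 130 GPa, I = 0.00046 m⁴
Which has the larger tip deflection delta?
Model: a cantilever beam with a point load P at the free end, so delta = (P·L^3) / (3·E·I) (SI units).
  A: delta = (45000 × 0.9^3) / (3 × (9.8 × 10¹⁰) × 0.00025) = 0.0004463 m = 0.4463 mm
  B: delta = (9000 × 3.2^3) / (3 × (1.3 × 10¹¹) × 0.00046) = 0.001644 m = 1.644 mm
1.644 mm > 0.4463 mm, so B is larger.
Final answer: B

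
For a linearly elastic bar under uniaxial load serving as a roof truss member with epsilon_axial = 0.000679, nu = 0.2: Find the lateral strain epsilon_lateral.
Model: a linearly elastic bar under uniaxial load, so epsilon_lateral = -nu·epsilon_axial.
Substitute:
  epsilon_lateral = -(0.2 × 0.000679)
  epsilon_lateral = -0.0001358
Final answer: epsilon_lateral = -0.0001358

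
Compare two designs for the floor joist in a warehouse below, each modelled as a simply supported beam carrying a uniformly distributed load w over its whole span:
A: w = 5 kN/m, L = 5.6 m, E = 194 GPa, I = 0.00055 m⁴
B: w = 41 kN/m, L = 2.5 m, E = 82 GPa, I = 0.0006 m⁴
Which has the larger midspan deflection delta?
Model: a simply supported beam carrying a uniformly distributed load w over its whole span, so delta = (5·w·L^4) / (384·E·I) (SI units).
  A: delta = (5 × 5000 × 5.6^4) / (384 × (1.94 × 10¹¹) × 0.00055) = 0.0006001 m = 0.6001 mm
  B: delta = (5 × 41000 × 2.5^4) / (384 × (8.2 × 10¹⁰) × 0.0006) = 0.0004239 m = 0.4239 mm
0.6001 mm > 0.4239 mm, so A is larger.
Final answer: A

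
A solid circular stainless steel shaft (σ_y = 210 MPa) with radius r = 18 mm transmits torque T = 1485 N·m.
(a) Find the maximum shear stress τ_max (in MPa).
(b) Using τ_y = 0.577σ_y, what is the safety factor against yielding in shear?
(a) For a solid circular shaft, τ_max = T·r/J with J = π·r^4/2, i.e. τ_max = 2·T / (π·r^3). Convert r = 18 mm = 0.018 m.
  τ_max = (2 × 1485) / (π × 0.018^3) = 1.621 × 10⁸ Pa = 162.1 MPa
(b) τ_y = 0.577 × 210 = 121.17 MPa
  SF = τ_y/τ_max = 121.17 / 162.1 = 0.7475
Final answer: (a) τ_max = 162.1 MPa, (b) SF = 0.7475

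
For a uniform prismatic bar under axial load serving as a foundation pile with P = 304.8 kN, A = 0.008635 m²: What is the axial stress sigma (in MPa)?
Model: a uniform prismatic bar under axial load, so sigma = P / A.
Convert to SI units:
  P = 304.8 kN = 304800 N
Substitute:
  sigma = 304800 / 0.008635
  sigma = 3.53 × 10⁷ Pa
Convert: sigma = 3.53 × 10⁷ Pa = 35.3 MPa
Final answer: sigma = 35.3 MPa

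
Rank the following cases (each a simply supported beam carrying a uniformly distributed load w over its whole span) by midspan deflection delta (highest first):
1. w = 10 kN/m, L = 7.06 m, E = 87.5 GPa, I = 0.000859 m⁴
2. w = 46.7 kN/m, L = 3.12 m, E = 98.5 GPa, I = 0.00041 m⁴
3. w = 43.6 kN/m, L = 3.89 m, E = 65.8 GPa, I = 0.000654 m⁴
Model: a simply supported beam carrying a uniformly distributed load w over its whole span, so delta = (5·w·L^4) / (384·E·I) (SI units).
  Case 1: delta = (5 × 10000 × 7.06^4) / (384 × (8.75 × 10¹⁰) × 0.000859) = 0.004304 m = 4.304 mm
  Case 2: delta = (5 × 46700 × 3.12^4) / (384 × (9.85 × 10¹⁰) × 0.00041) = 0.001427 m = 1.427 mm
  Case 3: delta = (5 × 43600 × 3.89^4) / (384 × (6.58 × 10¹⁰) × 0.000654) = 0.003021 m = 3.021 mm
Ordering: 4.304 mm (case 1) > 3.021 mm (case 3) > 1.427 mm (case 2)
Final answer: 1, 3, 2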